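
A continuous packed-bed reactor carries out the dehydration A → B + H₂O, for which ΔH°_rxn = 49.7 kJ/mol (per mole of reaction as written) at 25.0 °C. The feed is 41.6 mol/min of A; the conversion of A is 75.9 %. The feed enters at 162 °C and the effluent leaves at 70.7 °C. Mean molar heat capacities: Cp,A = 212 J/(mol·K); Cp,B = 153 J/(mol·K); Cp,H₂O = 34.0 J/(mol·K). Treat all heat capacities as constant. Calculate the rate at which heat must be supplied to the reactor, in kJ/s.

Q_in = 12.1 kJ/s

Extent of reaction ξ = 0.759 × 41.6 = 31.574 mol/min
Reaction term: ξ·ΔH°_rxn = 31.574 × 49.7 = 1569.2 kJ/min
Sensible, feed 162→25 °C: -1208.2 kJ/min
Outlet flows (mol/min): A 10.026, B 31.574, H₂O 31.574
Sensible, products 25→70.7 °C: 366.96 kJ/min
Q = ΔH = 727.98 kJ/min = 12.133 kW
Heat supplied = 12.133 kJ/s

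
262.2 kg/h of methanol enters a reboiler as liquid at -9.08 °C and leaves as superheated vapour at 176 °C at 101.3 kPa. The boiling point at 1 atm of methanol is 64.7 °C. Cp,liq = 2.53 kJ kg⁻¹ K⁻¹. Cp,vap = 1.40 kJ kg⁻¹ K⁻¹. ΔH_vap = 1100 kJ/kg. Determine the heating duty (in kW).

Q = 105 kW

liquid -9.08→64.7 °C: 186.66 kJ/kg
vaporisation at 64.7 °C: 1100 kJ/kg
vapour 64.7→176 °C: 155.82 kJ/kg
Δh = 186.66 + 1100 + 155.82 = 1442.5 kJ/kg
Q = ṁ·Δh = 262.2 kg/h × 1442.5 kJ/kg = 378220 kJ/h
|Q| = 105.06 kW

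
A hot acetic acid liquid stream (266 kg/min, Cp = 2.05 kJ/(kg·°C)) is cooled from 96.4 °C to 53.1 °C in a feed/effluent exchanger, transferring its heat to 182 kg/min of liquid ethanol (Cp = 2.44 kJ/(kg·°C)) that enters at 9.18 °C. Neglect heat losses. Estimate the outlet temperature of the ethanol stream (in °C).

Heat released by hot stream: Q = 266 × 2.05 × (96.4 − 53.1) = 23611 kJ/min
Energy balance on cold side (adiabatic exchanger): Q = ṁ_c·Cp_c·(T_c,out − T_c,in)
T_c,out = 9.18 + 23611/(182 × 2.44) = 62.349 °C

T_c,out = 62.3 °C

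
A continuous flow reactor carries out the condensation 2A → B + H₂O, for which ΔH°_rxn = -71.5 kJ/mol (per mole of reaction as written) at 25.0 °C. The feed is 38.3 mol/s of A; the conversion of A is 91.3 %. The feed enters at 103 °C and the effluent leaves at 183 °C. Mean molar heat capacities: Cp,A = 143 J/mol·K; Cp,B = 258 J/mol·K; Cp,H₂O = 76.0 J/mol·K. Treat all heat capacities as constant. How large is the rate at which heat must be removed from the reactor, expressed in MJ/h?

Q_out = 2450 MJ/h

Extent of reaction ξ = 0.913 × 38.3 / 2 = 17.484 mol/s
Reaction term: ξ·ΔH°_rxn = 17.484 × -71.5 = -1250.1 kJ/s
Sensible, feed 103→25 °C: -427.2 kJ/s
Outlet flows (mol/s): A 3.3321, B 17.484, H₂O 17.484
Sensible, products 25→183 °C: 997.95 kJ/s
Q = ΔH = -679.35 kJ/s = -679.35 kW
Heat removed = 2445.7 MJ/h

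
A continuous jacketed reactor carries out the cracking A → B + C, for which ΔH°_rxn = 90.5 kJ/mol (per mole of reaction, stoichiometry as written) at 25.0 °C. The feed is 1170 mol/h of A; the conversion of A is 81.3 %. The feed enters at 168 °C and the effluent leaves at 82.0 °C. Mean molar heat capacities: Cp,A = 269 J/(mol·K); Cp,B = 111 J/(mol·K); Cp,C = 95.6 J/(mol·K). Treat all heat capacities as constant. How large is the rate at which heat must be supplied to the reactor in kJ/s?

Q_in = 15.5 kJ/s

Extent of reaction ξ = 0.813 × 1170 = 951.21 mol/h
Reaction term: ξ·ΔH°_rxn = 951.21 × 90.5 = 86085 kJ/h
Sensible, feed 168→25 °C: -45006 kJ/h
Outlet flows (mol/h): A 218.79, B 951.21, C 951.21
Sensible, products 25→82.0 °C: 14556 kJ/h
Q = ΔH = 55634 kJ/h = 15.454 kW
Heat supplied = 15.454 kJ/s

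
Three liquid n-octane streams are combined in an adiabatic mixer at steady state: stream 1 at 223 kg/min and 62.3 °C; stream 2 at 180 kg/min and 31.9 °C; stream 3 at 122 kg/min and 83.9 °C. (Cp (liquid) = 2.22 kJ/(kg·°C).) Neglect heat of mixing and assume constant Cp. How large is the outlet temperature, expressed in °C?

Energy balance with Q = 0: Σ ṁᵢCp,ᵢ(T_out − Tᵢ) = 0
Σ ṁᵢCp,ᵢTᵢ = 223×2.22×62.3 + 180×2.22×31.9 + 122×2.22×83.9 = 66313
Σ ṁᵢCp,ᵢ = 223×2.22 + 180×2.22 + 122×2.22 = 1165.5
T_out = 66313 / 1165.5 = 56.897 °C

T_out = 56.9 °C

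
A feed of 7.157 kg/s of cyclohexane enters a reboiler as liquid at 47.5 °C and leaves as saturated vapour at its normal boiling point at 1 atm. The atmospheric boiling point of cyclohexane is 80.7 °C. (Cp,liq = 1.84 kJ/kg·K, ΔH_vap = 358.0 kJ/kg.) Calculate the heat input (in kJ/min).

liquid 47.5→80.7 °C: 61.088 kJ/kg
vaporisation at 80.7 °C: 358 kJ/kg
Δh = 61.088 + 358 = 419.09 kJ/kg
Q = ṁ·Δh = 7.157 kg/s × 419.09 kJ/kg = 2999.4 kJ/s
|Q| = 2999.4 kW = 179960 kJ/min

Q = 180000 kJ/min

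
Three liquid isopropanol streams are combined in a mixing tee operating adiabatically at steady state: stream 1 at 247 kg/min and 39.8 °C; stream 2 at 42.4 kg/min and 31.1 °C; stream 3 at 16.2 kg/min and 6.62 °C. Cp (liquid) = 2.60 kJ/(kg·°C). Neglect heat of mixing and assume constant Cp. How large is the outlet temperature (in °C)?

T_out = 36.8 °C

Energy balance with Q = 0: Σ ṁᵢCp,ᵢ(T_out − Tᵢ) = 0
T_out = Σ ṁᵢCp,ᵢTᵢ / Σ ṁᵢCp,ᵢ
      = 29267 / 794.56 = 36.834 °C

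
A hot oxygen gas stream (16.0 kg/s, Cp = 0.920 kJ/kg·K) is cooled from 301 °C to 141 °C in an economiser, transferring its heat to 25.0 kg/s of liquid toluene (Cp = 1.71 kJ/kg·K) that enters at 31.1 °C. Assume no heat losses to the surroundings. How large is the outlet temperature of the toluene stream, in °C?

T_c,out = 86.2 °C

Heat released by hot stream: Q = 16.0 × 0.920 × (301 − 141) = 2355.2 kJ/s
Energy balance on cold side (adiabatic exchanger): Q = ṁ_c·Cp_c·(T_c,out − T_c,in)
T_c,out = 31.1 + 2355.2/(25.0 × 1.71) = 86.192 °C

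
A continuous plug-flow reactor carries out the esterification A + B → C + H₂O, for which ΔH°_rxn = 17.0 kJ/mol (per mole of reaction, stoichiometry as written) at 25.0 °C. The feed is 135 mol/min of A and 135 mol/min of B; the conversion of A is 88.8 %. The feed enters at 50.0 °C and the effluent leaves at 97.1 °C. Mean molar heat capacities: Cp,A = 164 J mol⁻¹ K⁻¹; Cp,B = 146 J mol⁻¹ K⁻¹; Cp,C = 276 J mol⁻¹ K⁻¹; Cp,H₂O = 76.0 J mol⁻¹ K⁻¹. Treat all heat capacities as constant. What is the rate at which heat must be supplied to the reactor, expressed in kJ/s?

Q_in = 72.9 kJ/s

Extent of reaction ξ = 0.888 × 135 = 119.88 mol/min
Reaction term: ξ·ΔH°_rxn = 119.88 × 17.0 = 2038 kJ/min
Sensible, feed 50.0→25 °C: -1046.2 kJ/min
Outlet flows (mol/min): A 15.12, B 15.12, C 119.88, H₂O 119.88
Sensible, products 25→97.1 °C: 3380.4 kJ/min
Q = ΔH = 4372.1 kJ/min = 72.869 kW
Heat supplied = 72.869 kJ/s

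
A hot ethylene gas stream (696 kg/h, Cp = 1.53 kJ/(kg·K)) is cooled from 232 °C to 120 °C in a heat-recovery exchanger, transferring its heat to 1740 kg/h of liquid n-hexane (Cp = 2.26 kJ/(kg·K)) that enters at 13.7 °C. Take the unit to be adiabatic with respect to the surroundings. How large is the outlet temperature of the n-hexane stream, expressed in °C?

Heat released by hot stream: Q = 696 × 1.53 × (232 − 120) = 119270 kJ/h
Energy balance on cold side (adiabatic exchanger): Q = ṁ_c·Cp_c·(T_c,out − T_c,in)
T_c,out = 13.7 + 119270/(1740 × 2.26) = 44.029 °C

T_c,out = 44.0 °C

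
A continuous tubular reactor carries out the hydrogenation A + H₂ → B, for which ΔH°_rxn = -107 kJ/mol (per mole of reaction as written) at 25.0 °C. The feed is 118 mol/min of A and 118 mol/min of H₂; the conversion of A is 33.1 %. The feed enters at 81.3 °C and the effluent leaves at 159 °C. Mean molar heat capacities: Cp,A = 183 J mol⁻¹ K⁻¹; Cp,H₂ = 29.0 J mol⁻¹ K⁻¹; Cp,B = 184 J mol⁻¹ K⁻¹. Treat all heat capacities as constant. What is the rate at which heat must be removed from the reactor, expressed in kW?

Q_out = 39.7 kW

Extent of reaction ξ = 0.331 × 118 = 39.058 mol/min
Reaction term: ξ·ΔH°_rxn = 39.058 × -107 = -4179.2 kJ/min
Sensible, feed 81.3→25 °C: -1408.4 kJ/min
Outlet flows (mol/min): A 78.942, H₂ 78.942, B 39.058
Sensible, products 25→159 °C: 3205.6 kJ/min
Q = ΔH = -2382 kJ/min = -39.7 kW
Heat removed = 39.7 kW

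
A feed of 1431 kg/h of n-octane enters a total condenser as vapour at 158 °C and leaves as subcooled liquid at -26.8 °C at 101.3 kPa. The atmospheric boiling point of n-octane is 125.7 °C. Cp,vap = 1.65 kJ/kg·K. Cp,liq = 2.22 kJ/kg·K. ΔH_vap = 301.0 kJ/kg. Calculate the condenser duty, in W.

vapour 158→125.7 °C: -53.295 kJ/kg
condensation at 125.7 °C: -301 kJ/kg
liquid 125.7→-26.8 °C: -338.55 kJ/kg
Δh = -53.295 + -301 + -338.55 = -692.85 kJ/kg
Q = ṁ·Δh = 1431 kg/h × -692.85 kJ/kg = -991460 kJ/h
|Q| = 275.41 kW = 275410 W

Q_c = 275000 W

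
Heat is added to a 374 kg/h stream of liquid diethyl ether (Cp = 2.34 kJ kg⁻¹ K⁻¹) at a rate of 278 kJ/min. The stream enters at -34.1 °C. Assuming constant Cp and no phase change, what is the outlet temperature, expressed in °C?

Q = 278 kJ/min = 16680 kJ/h
ΔT = Q/(ṁ·Cp) = 16680/(374×2.34) = 19.059 K
T_out = -34.1 + 19.059 = -15.041 °C

T_out = -15.0 °C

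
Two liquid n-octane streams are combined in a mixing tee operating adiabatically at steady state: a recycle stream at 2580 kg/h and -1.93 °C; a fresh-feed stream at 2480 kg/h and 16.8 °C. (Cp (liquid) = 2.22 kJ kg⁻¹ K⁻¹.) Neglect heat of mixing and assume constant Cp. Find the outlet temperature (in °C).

T_out = 7.25 °C

No heat crosses the boundary, so H_out = H_in.
T_out = Σ ṁᵢCp,ᵢTᵢ / Σ ṁᵢCp,ᵢ
      = 81440 / 11233 = 7.2499 °C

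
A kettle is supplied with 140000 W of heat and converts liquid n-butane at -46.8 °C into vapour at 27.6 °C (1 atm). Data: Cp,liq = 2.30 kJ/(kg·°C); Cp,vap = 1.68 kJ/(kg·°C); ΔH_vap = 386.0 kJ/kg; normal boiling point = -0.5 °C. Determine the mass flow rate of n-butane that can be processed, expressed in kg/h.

Δh = 2.30×(-0.5−-46.8) + 386.0 + 1.68×(27.6−-0.5) = 539.7 kJ/kg
Q = 140000 W = 140 kJ/s = 504000 kJ/h
ṁ = Q/Δh = 504000 / 539.7 = 933.86 kg/h

ṁ = 934 kg/h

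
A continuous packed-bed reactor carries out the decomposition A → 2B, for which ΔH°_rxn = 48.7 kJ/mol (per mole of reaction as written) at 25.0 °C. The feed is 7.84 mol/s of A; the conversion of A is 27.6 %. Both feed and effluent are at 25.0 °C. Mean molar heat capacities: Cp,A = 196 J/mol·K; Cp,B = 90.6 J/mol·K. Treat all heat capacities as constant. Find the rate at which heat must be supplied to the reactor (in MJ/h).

Q_in = 379 MJ/h

Extent of reaction ξ = 0.276 × 7.84 = 2.1638 mol/s
Reaction term: ξ·ΔH°_rxn = 2.1638 × 48.7 = 105.38 kJ/s
Q = ΔH = 105.38 kJ/s = 105.38 kW
Heat supplied = 379.36 MJ/h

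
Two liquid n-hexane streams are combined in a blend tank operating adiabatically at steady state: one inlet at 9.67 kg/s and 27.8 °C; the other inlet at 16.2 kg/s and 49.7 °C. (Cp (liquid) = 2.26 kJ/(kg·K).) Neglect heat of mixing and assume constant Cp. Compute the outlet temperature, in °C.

Energy balance with Q = 0: Σ ṁᵢCp,ᵢ(T_out − Tᵢ) = 0
Σ ṁᵢCp,ᵢTᵢ = 9.67×2.26×27.8 + 16.2×2.26×49.7 = 2427.2
Σ ṁᵢCp,ᵢ = 9.67×2.26 + 16.2×2.26 = 58.466
T_out = 2427.2 / 58.466 = 41.514 °C

T_out = 41.5 °C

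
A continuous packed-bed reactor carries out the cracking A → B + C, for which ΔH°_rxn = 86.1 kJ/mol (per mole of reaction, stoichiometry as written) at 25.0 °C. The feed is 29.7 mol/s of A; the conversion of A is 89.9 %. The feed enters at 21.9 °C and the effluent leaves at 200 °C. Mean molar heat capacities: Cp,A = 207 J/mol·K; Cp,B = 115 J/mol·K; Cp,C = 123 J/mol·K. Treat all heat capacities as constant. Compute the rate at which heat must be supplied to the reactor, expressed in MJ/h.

Extent of reaction ξ = 0.899 × 29.7 = 26.7 mol/s
Reaction term: ξ·ΔH°_rxn = 26.7 × 86.1 = 2298.9 kJ/s
Sensible, feed 21.9→25 °C: 19.058 kJ/s
Outlet flows (mol/s): A 2.9997, B 26.7, C 26.7
Sensible, products 25→200 °C: 1220.7 kJ/s
Q = ΔH = 3538.7 kJ/s = 3538.7 kW
Heat supplied = 12739 MJ/h

Q_in = 12700 MJ/h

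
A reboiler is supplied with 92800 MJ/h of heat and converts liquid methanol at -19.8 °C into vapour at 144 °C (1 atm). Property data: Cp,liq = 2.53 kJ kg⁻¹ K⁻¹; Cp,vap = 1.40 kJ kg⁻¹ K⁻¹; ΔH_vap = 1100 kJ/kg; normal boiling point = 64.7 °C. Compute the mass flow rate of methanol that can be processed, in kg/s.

Δh = 2.53×(64.7−-19.8) + 1100 + 1.40×(144−64.7) = 1424.8 kJ/kg
Q = 92800 MJ/h = 25778 kJ/s = 25778 kJ/s
ṁ = Q/Δh = 25778 / 1424.8 = 18.092 kg/s

ṁ = 18.1 kg/s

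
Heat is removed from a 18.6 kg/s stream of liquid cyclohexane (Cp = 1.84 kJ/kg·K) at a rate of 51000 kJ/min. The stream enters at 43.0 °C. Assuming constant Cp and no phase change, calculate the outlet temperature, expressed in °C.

Q = 51000 kJ/min = 850 kJ/s
ΔT = Q/(ṁ·Cp) = 850/(18.6×1.84) = 24.836 K
T_out = 43.0 − 24.836 = 18.164 °C

T_out = 18.2 °C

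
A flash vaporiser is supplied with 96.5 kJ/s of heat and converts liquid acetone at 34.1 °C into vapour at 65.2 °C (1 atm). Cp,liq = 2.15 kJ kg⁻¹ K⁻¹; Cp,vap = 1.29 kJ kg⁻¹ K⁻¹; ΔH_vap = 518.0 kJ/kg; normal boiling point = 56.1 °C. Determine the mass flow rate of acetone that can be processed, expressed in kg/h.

Δh = 2.15×(56.1−34.1) + 518.0 + 1.29×(65.2−56.1) = 577.04 kJ/kg
Q = 96.5 kJ/s = 96.5 kJ/s = 347400 kJ/h
ṁ = Q/Δh = 347400 / 577.04 = 602.04 kg/h

ṁ = 602 kg/h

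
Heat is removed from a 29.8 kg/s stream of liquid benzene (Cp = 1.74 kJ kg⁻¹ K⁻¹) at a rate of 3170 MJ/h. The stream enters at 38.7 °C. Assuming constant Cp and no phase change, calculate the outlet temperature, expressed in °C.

T_out = 21.7 °C

Q = 3170 MJ/h = 880.56 kJ/s
ΔT = Q/(ṁ·Cp) = 880.56/(29.8×1.74) = 16.982 K
T_out = 38.7 − 16.982 = 21.718 °C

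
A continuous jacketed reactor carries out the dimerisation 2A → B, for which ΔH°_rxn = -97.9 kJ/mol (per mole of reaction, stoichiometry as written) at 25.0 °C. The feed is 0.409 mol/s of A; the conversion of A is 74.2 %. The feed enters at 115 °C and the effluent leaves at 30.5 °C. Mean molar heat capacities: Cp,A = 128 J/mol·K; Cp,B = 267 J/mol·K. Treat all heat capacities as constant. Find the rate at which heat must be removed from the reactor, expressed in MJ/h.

Extent of reaction ξ = 0.742 × 0.409 / 2 = 0.15174 mol/s
Reaction term: ξ·ΔH°_rxn = 0.15174 × -97.9 = -14.855 kJ/s
Sensible, feed 115→25 °C: -4.7117 kJ/s
Outlet flows (mol/s): A 0.10552, B 0.15174
Sensible, products 25→30.5 °C: 0.29712 kJ/s
Q = ΔH = -19.27 kJ/s = -19.27 kW
Heat removed = 69.371 MJ/h

Q_out = 69.4 MJ/h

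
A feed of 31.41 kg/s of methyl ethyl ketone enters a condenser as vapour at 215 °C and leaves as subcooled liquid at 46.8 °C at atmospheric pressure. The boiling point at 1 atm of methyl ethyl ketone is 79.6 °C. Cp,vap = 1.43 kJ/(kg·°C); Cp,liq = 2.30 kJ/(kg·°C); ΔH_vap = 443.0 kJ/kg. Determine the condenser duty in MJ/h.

Q_c = 80500 MJ/h

vapour 215→79.6 °C: -193.62 kJ/kg
condensation at 79.6 °C: -443 kJ/kg
liquid 79.6→46.8 °C: -75.44 kJ/kg
Δh = -193.62 + -443 + -75.44 = -712.06 kJ/kg
Q = ṁ·Δh = 31.41 kg/s × -712.06 kJ/kg = -22366 kJ/s
|Q| = 22366 kW = 80517 MJ/h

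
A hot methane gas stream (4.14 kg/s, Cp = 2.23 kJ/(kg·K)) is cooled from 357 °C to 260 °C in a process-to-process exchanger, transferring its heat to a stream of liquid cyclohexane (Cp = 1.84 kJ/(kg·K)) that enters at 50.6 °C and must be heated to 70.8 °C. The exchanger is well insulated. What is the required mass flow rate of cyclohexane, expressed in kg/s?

Heat released by hot stream: Q = 4.14 × 2.23 × (357 − 260) = 895.52 kJ/s
Energy balance on cold side (adiabatic exchanger): Q = ṁ_c·Cp_c·(T_c,out − T_c,in)
ṁ_c = 895.52 / [1.84 × (70.8 − 50.6)] = 24.094 kg/s

ṁ_c = 24.1 kg/s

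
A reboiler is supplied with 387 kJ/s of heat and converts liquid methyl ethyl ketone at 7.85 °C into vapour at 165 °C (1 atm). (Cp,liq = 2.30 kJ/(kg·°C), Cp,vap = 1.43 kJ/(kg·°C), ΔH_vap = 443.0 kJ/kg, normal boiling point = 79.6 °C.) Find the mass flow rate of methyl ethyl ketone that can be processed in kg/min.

ṁ = 31.8 kg/min

Δh = 2.30×(79.6−7.85) + 443.0 + 1.43×(165−79.6) = 730.15 kJ/kg
Q = 387 kJ/s = 387 kJ/s = 23220 kJ/min
ṁ = Q/Δh = 23220 / 730.15 = 31.802 kg/min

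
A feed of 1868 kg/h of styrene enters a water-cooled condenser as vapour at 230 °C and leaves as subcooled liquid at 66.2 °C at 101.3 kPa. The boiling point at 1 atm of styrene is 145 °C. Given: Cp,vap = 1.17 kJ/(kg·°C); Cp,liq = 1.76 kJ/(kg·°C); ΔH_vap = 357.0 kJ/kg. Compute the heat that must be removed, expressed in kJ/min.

Q_c = 18500 kJ/min

vapour 230→145 °C: -99.45 kJ/kg
condensation at 145 °C: -357 kJ/kg
liquid 145→66.2 °C: -138.69 kJ/kg
Δh = -99.45 + -357 + -138.69 = -595.14 kJ/kg
Q = ṁ·Δh = 1868 kg/h × -595.14 kJ/kg = -1.1117e+06 kJ/h
|Q| = 308.81 kW = 18529 kJ/min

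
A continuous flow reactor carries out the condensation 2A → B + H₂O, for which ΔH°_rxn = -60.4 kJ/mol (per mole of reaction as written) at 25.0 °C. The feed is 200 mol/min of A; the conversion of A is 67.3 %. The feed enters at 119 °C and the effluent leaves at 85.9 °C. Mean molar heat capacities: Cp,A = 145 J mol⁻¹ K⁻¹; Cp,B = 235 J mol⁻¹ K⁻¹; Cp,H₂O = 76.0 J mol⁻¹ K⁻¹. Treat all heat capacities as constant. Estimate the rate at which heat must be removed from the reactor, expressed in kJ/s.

Q_out = 82.3 kJ/s

Extent of reaction ξ = 0.673 × 200 / 2 = 67.3 mol/min
Reaction term: ξ·ΔH°_rxn = 67.3 × -60.4 = -4064.9 kJ/min
Sensible, feed 119→25 °C: -2726 kJ/min
Outlet flows (mol/min): A 65.4, B 67.3, H₂O 67.3
Sensible, products 25→85.9 °C: 1852.2 kJ/min
Q = ΔH = -4938.8 kJ/min = -82.313 kW
Heat removed = 82.313 kJ/s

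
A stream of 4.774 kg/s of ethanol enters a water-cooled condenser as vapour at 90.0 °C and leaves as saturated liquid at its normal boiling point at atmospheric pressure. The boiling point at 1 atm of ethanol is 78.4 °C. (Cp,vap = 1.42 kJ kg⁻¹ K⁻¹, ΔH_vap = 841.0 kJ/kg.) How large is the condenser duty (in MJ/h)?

Q_c = 14700 MJ/h

vapour 90.0→78.4 °C: -16.472 kJ/kg
condensation at 78.4 °C: -841 kJ/kg
Δh = -16.472 + -841 = -857.47 kJ/kg
Q = ṁ·Δh = 4.774 kg/s × -857.47 kJ/kg = -4093.6 kJ/s
|Q| = 4093.6 kW = 14737 MJ/h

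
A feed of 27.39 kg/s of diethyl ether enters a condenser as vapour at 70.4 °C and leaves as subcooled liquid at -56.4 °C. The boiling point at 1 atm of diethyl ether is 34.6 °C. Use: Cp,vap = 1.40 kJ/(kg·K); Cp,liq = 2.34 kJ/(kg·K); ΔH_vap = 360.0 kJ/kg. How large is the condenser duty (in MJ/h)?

Q_c = 61400 MJ/h

vapour 70.4→34.6 °C: -50.12 kJ/kg
condensation at 34.6 °C: -360 kJ/kg
liquid 34.6→-56.4 °C: -212.94 kJ/kg
Δh = -50.12 + -360 + -212.94 = -623.06 kJ/kg
Q = ṁ·Δh = 27.39 kg/s × -623.06 kJ/kg = -17066 kJ/s
|Q| = 17066 kW = 61436 MJ/h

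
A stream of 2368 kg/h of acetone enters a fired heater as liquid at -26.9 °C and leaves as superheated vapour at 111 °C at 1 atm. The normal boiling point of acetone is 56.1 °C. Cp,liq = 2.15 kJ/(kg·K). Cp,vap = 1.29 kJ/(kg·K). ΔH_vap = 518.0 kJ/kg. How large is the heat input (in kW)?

liquid -26.9→56.1 °C: 178.45 kJ/kg
vaporisation at 56.1 °C: 518 kJ/kg
vapour 56.1→111 °C: 70.821 kJ/kg
Δh = 178.45 + 518 + 70.821 = 767.27 kJ/kg
Q = ṁ·Δh = 2368 kg/h × 767.27 kJ/kg = 1.8169e+06 kJ/h
|Q| = 504.69 kW

Q = 505 kW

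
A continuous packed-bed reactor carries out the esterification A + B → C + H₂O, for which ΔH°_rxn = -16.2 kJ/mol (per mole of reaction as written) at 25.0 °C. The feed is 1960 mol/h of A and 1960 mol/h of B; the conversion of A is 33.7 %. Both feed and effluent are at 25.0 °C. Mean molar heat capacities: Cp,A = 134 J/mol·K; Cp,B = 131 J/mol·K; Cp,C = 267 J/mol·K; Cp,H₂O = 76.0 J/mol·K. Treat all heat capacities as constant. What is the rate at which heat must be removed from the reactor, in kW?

Q_out = 2.97 kW

Extent of reaction ξ = 0.337 × 1960 = 660.52 mol/h
Reaction term: ξ·ΔH°_rxn = 660.52 × -16.2 = -10700 kJ/h
Q = ΔH = -10700 kJ/h = -2.9723 kW
Heat removed = 2.9723 kW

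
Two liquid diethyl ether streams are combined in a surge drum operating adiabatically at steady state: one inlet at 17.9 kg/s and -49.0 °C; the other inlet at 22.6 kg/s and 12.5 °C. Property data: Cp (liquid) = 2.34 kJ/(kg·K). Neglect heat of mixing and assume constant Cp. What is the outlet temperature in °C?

T_out = -14.7 °C

No heat crosses the boundary, so H_out = H_in.
T_out = Σ ṁᵢCp,ᵢTᵢ / Σ ṁᵢCp,ᵢ
      = -1391.4 / 94.77 = -14.681 °C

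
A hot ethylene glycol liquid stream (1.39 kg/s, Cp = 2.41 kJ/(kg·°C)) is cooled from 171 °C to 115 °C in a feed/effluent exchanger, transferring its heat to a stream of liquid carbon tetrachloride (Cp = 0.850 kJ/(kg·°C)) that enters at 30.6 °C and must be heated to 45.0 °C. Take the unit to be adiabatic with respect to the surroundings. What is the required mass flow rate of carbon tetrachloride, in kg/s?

Heat released by hot stream: Q = 1.39 × 2.41 × (171 − 115) = 187.59 kJ/s
Energy balance on cold side (adiabatic exchanger): Q = ṁ_c·Cp_c·(T_c,out − T_c,in)
ṁ_c = 187.59 / [0.850 × (45.0 − 30.6)] = 15.326 kg/s

ṁ_c = 15.3 kg/s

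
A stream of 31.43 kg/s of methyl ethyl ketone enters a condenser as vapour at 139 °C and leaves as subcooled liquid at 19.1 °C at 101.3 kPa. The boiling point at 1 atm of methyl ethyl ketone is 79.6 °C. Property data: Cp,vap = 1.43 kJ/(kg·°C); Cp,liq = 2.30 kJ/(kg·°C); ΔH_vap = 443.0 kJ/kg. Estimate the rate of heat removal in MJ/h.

Q_c = 75500 MJ/h

vapour 139→79.6 °C: -84.942 kJ/kg
condensation at 79.6 °C: -443 kJ/kg
liquid 79.6→19.1 °C: -139.15 kJ/kg
Δh = -84.942 + -443 + -139.15 = -667.09 kJ/kg
Q = ṁ·Δh = 31.43 kg/s × -667.09 kJ/kg = -20967 kJ/s
|Q| = 20967 kW = 75480 MJ/h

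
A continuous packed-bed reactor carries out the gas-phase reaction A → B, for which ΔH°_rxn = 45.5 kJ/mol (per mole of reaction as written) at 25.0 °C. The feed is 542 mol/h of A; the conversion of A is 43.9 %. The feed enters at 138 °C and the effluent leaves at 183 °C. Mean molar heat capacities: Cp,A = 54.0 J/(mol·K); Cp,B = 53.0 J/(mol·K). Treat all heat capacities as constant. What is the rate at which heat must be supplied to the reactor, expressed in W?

Q_in = 3360 W

Extent of reaction ξ = 0.439 × 542 = 237.94 mol/h
Reaction term: ξ·ΔH°_rxn = 237.94 × 45.5 = 10826 kJ/h
Sensible, feed 138→25 °C: -3307.3 kJ/h
Outlet flows (mol/h): A 304.06, B 237.94
Sensible, products 25→183 °C: 4586.7 kJ/h
Q = ΔH = 12106 kJ/h = 3.3627 kW
Heat supplied = 3362.7 W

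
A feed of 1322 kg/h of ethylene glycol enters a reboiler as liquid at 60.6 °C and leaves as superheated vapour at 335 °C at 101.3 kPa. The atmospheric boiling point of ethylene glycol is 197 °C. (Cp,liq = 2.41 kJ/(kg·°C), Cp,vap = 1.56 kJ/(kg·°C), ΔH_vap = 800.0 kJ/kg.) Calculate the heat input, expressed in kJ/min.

Q = 29600 kJ/min

liquid 60.6→197 °C: 328.72 kJ/kg
vaporisation at 197 °C: 800 kJ/kg
vapour 197→335 °C: 215.28 kJ/kg
Δh = 328.72 + 800 + 215.28 = 1344 kJ/kg
Q = ṁ·Δh = 1322 kg/h × 1344 kJ/kg = 1.7768e+06 kJ/h
|Q| = 493.55 kW = 29613 kJ/min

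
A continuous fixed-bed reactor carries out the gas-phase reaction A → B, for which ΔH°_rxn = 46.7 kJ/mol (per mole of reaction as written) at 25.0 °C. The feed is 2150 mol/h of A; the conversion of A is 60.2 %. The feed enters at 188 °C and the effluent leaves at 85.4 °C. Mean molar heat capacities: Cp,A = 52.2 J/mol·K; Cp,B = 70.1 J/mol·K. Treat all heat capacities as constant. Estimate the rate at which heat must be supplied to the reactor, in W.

Extent of reaction ξ = 0.602 × 2150 = 1294.3 mol/h
Reaction term: ξ·ΔH°_rxn = 1294.3 × 46.7 = 60444 kJ/h
Sensible, feed 188→25 °C: -18293 kJ/h
Outlet flows (mol/h): A 855.7, B 1294.3
Sensible, products 25→85.4 °C: 8178 kJ/h
Q = ΔH = 50328 kJ/h = 13.98 kW
Heat supplied = 13980 W

Q_in = 14000 W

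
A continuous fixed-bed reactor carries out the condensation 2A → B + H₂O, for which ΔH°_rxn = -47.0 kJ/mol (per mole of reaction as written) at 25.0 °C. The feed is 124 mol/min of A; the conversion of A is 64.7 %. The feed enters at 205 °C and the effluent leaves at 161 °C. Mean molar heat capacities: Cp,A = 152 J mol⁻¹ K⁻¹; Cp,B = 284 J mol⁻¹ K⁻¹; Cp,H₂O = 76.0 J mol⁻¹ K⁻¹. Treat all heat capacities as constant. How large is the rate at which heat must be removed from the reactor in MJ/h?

Q_out = 145 MJ/h

Extent of reaction ξ = 0.647 × 124 / 2 = 40.114 mol/min
Reaction term: ξ·ΔH°_rxn = 40.114 × -47.0 = -1885.4 kJ/min
Sensible, feed 205→25 °C: -3392.6 kJ/min
Outlet flows (mol/min): A 43.772, B 40.114, H₂O 40.114
Sensible, products 25→161 °C: 2868.8 kJ/min
Q = ΔH = -2409.2 kJ/min = -40.153 kW
Heat removed = 144.55 MJ/h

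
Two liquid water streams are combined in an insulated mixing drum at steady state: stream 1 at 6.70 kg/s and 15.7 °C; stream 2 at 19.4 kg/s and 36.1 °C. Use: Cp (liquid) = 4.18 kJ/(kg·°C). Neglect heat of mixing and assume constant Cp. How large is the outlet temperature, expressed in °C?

T_out = 30.9 °C

No heat crosses the boundary, so H_out = H_in.
T_out = Σ ṁᵢCp,ᵢTᵢ / Σ ṁᵢCp,ᵢ
      = 3367.1 / 109.1 = 30.863 °C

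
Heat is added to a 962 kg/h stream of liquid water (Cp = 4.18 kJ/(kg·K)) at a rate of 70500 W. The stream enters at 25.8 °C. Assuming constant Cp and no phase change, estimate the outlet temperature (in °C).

Q = 70500 W = 253800 kJ/h
ΔT = Q/(ṁ·Cp) = 253800/(962×4.18) = 63.116 K
T_out = 25.8 + 63.116 = 88.916 °C

T_out = 88.9 °C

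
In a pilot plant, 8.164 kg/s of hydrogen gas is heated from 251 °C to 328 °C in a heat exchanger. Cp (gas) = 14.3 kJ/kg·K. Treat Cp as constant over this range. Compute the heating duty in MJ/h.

Q = 32400 MJ/h

Q = ṁ·Cp·ΔT = 8.164 × 14.3 × (328 − 251) = 8989.4 kJ/s
Heating duty = 32362 MJ/h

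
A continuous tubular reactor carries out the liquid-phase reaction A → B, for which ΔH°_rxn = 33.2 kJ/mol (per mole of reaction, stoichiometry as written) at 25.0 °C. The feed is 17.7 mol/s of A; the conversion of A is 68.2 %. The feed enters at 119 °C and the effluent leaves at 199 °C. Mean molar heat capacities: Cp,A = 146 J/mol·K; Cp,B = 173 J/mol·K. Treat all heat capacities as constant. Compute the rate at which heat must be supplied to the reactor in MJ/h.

Extent of reaction ξ = 0.682 × 17.7 = 12.071 mol/s
Reaction term: ξ·ΔH°_rxn = 12.071 × 33.2 = 400.77 kJ/s
Sensible, feed 119→25 °C: -242.91 kJ/s
Outlet flows (mol/s): A 5.6286, B 12.071
Sensible, products 25→199 °C: 506.36 kJ/s
Q = ΔH = 664.22 kJ/s = 664.22 kW
Heat supplied = 2391.2 MJ/h

Q_in = 2390 MJ/h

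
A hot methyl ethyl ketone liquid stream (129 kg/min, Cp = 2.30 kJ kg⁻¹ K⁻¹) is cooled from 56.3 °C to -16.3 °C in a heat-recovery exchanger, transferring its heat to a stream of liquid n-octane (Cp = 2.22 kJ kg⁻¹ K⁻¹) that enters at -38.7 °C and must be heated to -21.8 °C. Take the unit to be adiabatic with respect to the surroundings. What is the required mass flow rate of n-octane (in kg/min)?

ṁ_c = 574 kg/min

Heat released by hot stream: Q = 129 × 2.30 × (56.3 − -16.3) = 21540 kJ/min
Energy balance on cold side (adiabatic exchanger): Q = ṁ_c·Cp_c·(T_c,out − T_c,in)
ṁ_c = 21540 / [2.22 × (-21.8 − -38.7)] = 574.14 kg/min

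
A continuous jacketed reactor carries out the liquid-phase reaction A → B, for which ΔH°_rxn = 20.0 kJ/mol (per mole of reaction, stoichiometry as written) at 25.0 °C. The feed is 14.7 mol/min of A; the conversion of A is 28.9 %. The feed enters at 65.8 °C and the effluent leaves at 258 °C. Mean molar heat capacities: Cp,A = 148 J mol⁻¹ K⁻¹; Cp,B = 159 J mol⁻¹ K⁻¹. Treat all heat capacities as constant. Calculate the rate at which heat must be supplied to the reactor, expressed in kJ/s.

Extent of reaction ξ = 0.289 × 14.7 = 4.2483 mol/min
Reaction term: ξ·ΔH°_rxn = 4.2483 × 20.0 = 84.966 kJ/min
Sensible, feed 65.8→25 °C: -88.764 kJ/min
Outlet flows (mol/min): A 10.452, B 4.2483
Sensible, products 25→258 °C: 517.8 kJ/min
Q = ΔH = 514 kJ/min = 8.5667 kW
Heat supplied = 8.5667 kJ/s

Q_in = 8.57 kJ/s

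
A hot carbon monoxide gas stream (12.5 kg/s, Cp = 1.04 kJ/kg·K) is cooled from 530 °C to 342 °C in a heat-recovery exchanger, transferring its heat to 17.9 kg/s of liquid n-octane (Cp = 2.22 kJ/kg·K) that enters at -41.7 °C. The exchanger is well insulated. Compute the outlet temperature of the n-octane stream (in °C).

T_c,out = 19.8 °C

Heat released by hot stream: Q = 12.5 × 1.04 × (530 − 342) = 2444 kJ/s
Energy balance on cold side (adiabatic exchanger): Q = ṁ_c·Cp_c·(T_c,out − T_c,in)
T_c,out = -41.7 + 2444/(17.9 × 2.22) = 19.803 °C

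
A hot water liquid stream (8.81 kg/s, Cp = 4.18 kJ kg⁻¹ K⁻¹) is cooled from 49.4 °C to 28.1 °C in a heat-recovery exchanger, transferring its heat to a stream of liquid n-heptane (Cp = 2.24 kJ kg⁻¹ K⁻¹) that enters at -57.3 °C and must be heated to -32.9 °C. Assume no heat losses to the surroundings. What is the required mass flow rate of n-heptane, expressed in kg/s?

ṁ_c = 14.4 kg/s

Heat released by hot stream: Q = 8.81 × 4.18 × (49.4 − 28.1) = 784.39 kJ/s
Energy balance on cold side (adiabatic exchanger): Q = ṁ_c·Cp_c·(T_c,out − T_c,in)
ṁ_c = 784.39 / [2.24 × (-32.9 − -57.3)] = 14.351 kg/s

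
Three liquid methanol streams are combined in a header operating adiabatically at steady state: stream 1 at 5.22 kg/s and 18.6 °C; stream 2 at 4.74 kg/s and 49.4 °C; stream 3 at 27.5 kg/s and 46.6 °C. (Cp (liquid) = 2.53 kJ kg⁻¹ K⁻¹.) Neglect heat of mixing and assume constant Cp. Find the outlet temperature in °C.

T_out = 43.1 °C

Adiabatic, steady state ⇒ Σ ṁᵢCp,ᵢ(T_out − Tᵢ) = 0
Σ ṁᵢCp,ᵢTᵢ = 5.22×2.53×18.6 + 4.74×2.53×49.4 + 27.5×2.53×46.6 = 4080.3
Σ ṁᵢCp,ᵢ = 5.22×2.53 + 4.74×2.53 + 27.5×2.53 = 94.774
T_out = 4080.3 / 94.774 = 43.053 °C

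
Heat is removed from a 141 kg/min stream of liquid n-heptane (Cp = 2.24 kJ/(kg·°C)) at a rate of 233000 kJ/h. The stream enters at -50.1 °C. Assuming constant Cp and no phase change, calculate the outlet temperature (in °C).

Q = 233000 kJ/h = 3883.3 kJ/min
ΔT = Q/(ṁ·Cp) = 3883.3/(141×2.24) = 12.295 K
T_out = -50.1 − 12.295 = -62.395 °C

T_out = -62.4 °C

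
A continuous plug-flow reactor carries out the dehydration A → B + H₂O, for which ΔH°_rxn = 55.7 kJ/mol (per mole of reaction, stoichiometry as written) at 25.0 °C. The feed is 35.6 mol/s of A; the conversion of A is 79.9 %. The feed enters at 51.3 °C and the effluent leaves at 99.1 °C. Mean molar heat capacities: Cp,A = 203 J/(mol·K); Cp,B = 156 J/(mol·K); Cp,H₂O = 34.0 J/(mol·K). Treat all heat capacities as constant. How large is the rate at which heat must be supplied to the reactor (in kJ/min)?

Q_in = 114000 kJ/min

Extent of reaction ξ = 0.799 × 35.6 = 28.444 mol/s
Reaction term: ξ·ΔH°_rxn = 28.444 × 55.7 = 1584.4 kJ/s
Sensible, feed 51.3→25 °C: -190.06 kJ/s
Outlet flows (mol/s): A 7.1556, B 28.444, H₂O 28.444
Sensible, products 25→99.1 °C: 508.11 kJ/s
Q = ΔH = 1902.4 kJ/s = 1902.4 kW
Heat supplied = 114140 kJ/min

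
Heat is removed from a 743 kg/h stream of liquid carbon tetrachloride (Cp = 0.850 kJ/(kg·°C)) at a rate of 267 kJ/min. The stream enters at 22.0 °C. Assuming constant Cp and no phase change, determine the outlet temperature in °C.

T_out = -3.37 °C

Q = 267 kJ/min = 16020 kJ/h
ΔT = Q/(ṁ·Cp) = 16020/(743×0.850) = 25.366 K
T_out = 22.0 − 25.366 = -3.3662 °C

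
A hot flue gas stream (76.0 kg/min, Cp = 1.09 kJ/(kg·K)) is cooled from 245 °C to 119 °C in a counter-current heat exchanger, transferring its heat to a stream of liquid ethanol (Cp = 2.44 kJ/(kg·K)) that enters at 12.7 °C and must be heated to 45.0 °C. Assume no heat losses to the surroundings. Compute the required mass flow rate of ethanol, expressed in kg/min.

ṁ_c = 132 kg/min

Heat released by hot stream: Q = 76.0 × 1.09 × (245 − 119) = 10438 kJ/min
Energy balance on cold side (adiabatic exchanger): Q = ṁ_c·Cp_c·(T_c,out − T_c,in)
ṁ_c = 10438 / [2.44 × (45.0 − 12.7)] = 132.44 kg/min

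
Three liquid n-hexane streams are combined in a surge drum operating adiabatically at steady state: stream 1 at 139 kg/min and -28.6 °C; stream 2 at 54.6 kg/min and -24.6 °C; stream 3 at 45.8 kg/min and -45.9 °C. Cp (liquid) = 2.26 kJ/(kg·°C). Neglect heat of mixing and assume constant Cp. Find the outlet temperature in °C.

No heat crosses the boundary, so H_out = H_in.
Σ ṁᵢCp,ᵢTᵢ = 139×2.26×-28.6 + 54.6×2.26×-24.6 + 45.8×2.26×-45.9 = -16771
Σ ṁᵢCp,ᵢ = 139×2.26 + 54.6×2.26 + 45.8×2.26 = 541.04
T_out = -16771 / 541.04 = -30.997 °C

T_out = -31.0 °C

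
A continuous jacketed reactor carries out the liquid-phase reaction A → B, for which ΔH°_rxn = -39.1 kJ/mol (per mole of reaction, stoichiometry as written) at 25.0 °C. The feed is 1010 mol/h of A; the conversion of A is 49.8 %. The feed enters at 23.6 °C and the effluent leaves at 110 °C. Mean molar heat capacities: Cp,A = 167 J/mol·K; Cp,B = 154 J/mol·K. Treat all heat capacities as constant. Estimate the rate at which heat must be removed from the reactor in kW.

Extent of reaction ξ = 0.498 × 1010 = 502.98 mol/h
Reaction term: ξ·ΔH°_rxn = 502.98 × -39.1 = -19667 kJ/h
Sensible, feed 23.6→25 °C: 236.14 kJ/h
Outlet flows (mol/h): A 507.02, B 502.98
Sensible, products 25→110 °C: 13781 kJ/h
Q = ΔH = -5649.2 kJ/h = -1.5692 kW
Heat removed = 1.5692 kW

Q_out = 1.57 kW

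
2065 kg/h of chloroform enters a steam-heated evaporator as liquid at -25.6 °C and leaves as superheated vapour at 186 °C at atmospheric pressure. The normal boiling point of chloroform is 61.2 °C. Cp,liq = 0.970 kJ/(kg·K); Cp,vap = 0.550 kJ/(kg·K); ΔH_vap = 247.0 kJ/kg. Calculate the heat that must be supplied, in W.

liquid -25.6→61.2 °C: 84.196 kJ/kg
vaporisation at 61.2 °C: 247 kJ/kg
vapour 61.2→186 °C: 68.64 kJ/kg
Δh = 84.196 + 247 + 68.64 = 399.84 kJ/kg
Q = ṁ·Δh = 2065 kg/h × 399.84 kJ/kg = 825660 kJ/h
|Q| = 229.35 kW = 229350 W

Q = 229000 W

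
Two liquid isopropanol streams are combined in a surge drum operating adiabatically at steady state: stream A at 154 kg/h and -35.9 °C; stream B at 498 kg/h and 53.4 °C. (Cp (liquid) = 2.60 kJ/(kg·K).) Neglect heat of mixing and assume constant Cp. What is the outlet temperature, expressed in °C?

Adiabatic, steady state ⇒ Σ ṁᵢCp,ᵢ(T_out − Tᵢ) = 0
Σ ṁᵢCp,ᵢTᵢ = 154×2.60×-35.9 + 498×2.60×53.4 = 54768
Σ ṁᵢCp,ᵢ = 154×2.60 + 498×2.60 = 1695.2
T_out = 54768 / 1695.2 = 32.308 °C

T_out = 32.3 °C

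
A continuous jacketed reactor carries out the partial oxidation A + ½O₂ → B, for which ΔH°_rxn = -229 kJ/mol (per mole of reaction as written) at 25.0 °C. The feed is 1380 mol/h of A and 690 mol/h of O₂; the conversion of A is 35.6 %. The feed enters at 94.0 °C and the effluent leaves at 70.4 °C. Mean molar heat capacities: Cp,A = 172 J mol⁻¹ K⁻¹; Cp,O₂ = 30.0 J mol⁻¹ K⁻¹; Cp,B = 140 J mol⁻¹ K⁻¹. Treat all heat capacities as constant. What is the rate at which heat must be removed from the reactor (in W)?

Extent of reaction ξ = 0.356 × 1380 = 491.28 mol/h
Reaction term: ξ·ΔH°_rxn = 491.28 × -229 = -112500 kJ/h
Sensible, feed 94.0→25 °C: -17806 kJ/h
Outlet flows (mol/h): A 888.72, O₂ 444.36, B 491.28
Sensible, products 25→70.4 °C: 10668 kJ/h
Q = ΔH = -119640 kJ/h = -33.234 kW
Heat removed = 33234 W

Q_out = 33200 W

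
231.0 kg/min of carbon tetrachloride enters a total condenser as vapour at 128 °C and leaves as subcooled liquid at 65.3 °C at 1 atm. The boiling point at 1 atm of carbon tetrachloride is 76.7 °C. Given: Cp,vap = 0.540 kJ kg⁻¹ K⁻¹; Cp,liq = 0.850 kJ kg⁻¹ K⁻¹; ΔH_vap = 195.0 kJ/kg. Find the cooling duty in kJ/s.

Q_c = 895 kJ/s

vapour 128→76.7 °C: -27.702 kJ/kg
condensation at 76.7 °C: -195 kJ/kg
liquid 76.7→65.3 °C: -9.69 kJ/kg
Δh = -27.702 + -195 + -9.69 = -232.39 kJ/kg
Q = ṁ·Δh = 231.0 kg/min × -232.39 kJ/kg = -53683 kJ/min
|Q| = 894.71 kW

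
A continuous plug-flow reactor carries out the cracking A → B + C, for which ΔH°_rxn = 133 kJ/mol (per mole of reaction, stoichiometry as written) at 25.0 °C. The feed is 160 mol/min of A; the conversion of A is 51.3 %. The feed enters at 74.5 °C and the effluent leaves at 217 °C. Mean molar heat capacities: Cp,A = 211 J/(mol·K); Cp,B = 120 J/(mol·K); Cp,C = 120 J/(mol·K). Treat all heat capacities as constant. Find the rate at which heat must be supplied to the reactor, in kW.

Q_in = 270 kW

Extent of reaction ξ = 0.513 × 160 = 82.08 mol/min
Reaction term: ξ·ΔH°_rxn = 82.08 × 133 = 10917 kJ/min
Sensible, feed 74.5→25 °C: -1671.1 kJ/min
Outlet flows (mol/min): A 77.92, B 82.08, C 82.08
Sensible, products 25→217 °C: 6938.9 kJ/min
Q = ΔH = 16184 kJ/min = 269.74 kW
Heat supplied = 269.74 kW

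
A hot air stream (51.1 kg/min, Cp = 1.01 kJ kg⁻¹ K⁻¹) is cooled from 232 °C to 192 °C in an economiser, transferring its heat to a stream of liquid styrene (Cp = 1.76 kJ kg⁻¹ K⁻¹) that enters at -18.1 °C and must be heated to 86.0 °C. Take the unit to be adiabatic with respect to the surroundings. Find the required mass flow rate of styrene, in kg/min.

Heat released by hot stream: Q = 51.1 × 1.01 × (232 − 192) = 2064.4 kJ/min
Energy balance on cold side (adiabatic exchanger): Q = ṁ_c·Cp_c·(T_c,out − T_c,in)
ṁ_c = 2064.4 / [1.76 × (86.0 − -18.1)] = 11.268 kg/min

ṁ_c = 11.3 kg/min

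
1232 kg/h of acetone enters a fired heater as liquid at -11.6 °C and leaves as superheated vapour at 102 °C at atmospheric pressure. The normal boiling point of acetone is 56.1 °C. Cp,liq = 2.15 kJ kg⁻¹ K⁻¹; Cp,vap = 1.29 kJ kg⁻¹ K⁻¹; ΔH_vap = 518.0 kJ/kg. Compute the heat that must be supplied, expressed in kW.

liquid -11.6→56.1 °C: 145.56 kJ/kg
vaporisation at 56.1 °C: 518 kJ/kg
vapour 56.1→102 °C: 59.211 kJ/kg
Δh = 145.56 + 518 + 59.211 = 722.77 kJ/kg
Q = ṁ·Δh = 1232 kg/h × 722.77 kJ/kg = 890450 kJ/h
|Q| = 247.35 kW

Q = 247 kW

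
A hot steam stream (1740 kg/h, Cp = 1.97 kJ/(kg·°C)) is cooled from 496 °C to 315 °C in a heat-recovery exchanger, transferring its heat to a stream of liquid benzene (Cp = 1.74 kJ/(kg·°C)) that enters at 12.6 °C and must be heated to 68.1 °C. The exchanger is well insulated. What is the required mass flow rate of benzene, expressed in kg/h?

ṁ_c = 6420 kg/h

Heat released by hot stream: Q = 1740 × 1.97 × (496 − 315) = 620430 kJ/h
Energy balance on cold side (adiabatic exchanger): Q = ṁ_c·Cp_c·(T_c,out − T_c,in)
ṁ_c = 620430 / [1.74 × (68.1 − 12.6)] = 6424.7 kg/h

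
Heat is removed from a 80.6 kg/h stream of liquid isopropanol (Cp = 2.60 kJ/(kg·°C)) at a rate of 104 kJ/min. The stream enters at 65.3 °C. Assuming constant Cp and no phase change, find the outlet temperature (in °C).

Q = 104 kJ/min = 6240 kJ/h
ΔT = Q/(ṁ·Cp) = 6240/(80.6×2.60) = 29.777 K
T_out = 65.3 − 29.777 = 35.523 °C

T_out = 35.5 °C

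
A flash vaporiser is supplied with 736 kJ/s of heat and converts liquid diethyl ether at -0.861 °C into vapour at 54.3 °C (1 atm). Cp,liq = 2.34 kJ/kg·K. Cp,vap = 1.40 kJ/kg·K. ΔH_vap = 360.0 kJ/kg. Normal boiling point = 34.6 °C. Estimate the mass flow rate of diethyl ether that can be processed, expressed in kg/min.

ṁ = 93.8 kg/min

Δh = 2.34×(34.6−-0.861) + 360.0 + 1.40×(54.3−34.6) = 470.56 kJ/kg
Q = 736 kJ/s = 736 kJ/s = 44160 kJ/min
ṁ = Q/Δh = 44160 / 470.56 = 93.846 kg/min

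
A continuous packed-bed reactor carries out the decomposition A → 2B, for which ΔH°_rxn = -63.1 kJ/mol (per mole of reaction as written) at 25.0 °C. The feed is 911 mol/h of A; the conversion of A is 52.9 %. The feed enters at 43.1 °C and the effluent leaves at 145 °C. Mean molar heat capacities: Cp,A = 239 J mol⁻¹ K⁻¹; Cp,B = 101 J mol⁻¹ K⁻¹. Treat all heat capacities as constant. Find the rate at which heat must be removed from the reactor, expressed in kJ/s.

Extent of reaction ξ = 0.529 × 911 = 481.92 mol/h
Reaction term: ξ·ΔH°_rxn = 481.92 × -63.1 = -30409 kJ/h
Sensible, feed 43.1→25 °C: -3940.9 kJ/h
Outlet flows (mol/h): A 429.08, B 963.84
Sensible, products 25→145 °C: 23988 kJ/h
Q = ΔH = -10362 kJ/h = -2.8784 kW
Heat removed = 2.8784 kJ/s

Q_out = 2.88 kJ/s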